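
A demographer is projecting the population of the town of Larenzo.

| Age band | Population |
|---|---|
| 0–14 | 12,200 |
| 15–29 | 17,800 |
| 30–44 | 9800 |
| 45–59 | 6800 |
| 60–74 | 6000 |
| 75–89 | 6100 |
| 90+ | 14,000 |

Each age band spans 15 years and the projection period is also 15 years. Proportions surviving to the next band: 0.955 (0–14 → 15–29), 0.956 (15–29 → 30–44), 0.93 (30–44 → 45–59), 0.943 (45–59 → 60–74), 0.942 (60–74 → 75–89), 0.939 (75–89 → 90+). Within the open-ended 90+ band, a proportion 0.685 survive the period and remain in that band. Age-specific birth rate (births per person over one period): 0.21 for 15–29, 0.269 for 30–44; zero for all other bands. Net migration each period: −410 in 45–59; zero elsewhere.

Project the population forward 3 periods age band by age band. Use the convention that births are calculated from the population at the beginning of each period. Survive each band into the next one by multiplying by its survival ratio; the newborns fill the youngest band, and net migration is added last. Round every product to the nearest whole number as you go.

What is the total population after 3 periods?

65514

Let band 1 be 0–14 through band 7 = 90+.
Period 1:
Births: 17800 × 0.21 = 3738, 9800 × 0.269 = 2636 → total 6374
Band 2: 12200 × 0.955 = 11651
Band 3: 17800 × 0.956 = 17017
Band 4: 9800 × 0.93 = 9114
Band 5: 6800 × 0.943 = 6412
Band 6: 6000 × 0.942 = 5652
Band 7: 6100 × 0.939 + 14000 × 0.685 = 5728 + 9590 = 15318
Net migration: Band 4 − 410 → 8704
Population now: 0–14=6374, 15–29=11651, 30–44=17017, 45–59=8704, 60–74=6412, 75–89=5652, 90+=15318
Period 2:
Births: 11651 × 0.21 = 2447, 17017 × 0.269 = 4578 → total 7025
Band 2: 6374 × 0.955 = 6087
Band 3: 11651 × 0.956 = 11138
Band 4: 17017 × 0.93 = 15826
Band 5: 8704 × 0.943 = 8208
Band 6: 6412 × 0.942 = 6040
Band 7: 5652 × 0.939 + 15318 × 0.685 = 5307 + 10493 = 15800
Net migration: Band 4 − 410 → 15416
Population now: 0–14=7025, 15–29=6087, 30–44=11138, 45–59=15416, 60–74=8208, 75–89=6040, 90+=15800
Period 3:
Births: 6087 × 0.21 = 1278, 11138 × 0.269 = 2996 → total 4274
Band 2: 7025 × 0.955 = 6709
Band 3: 6087 × 0.956 = 5819
Band 4: 11138 × 0.93 = 10358
Band 5: 15416 × 0.943 = 14537
Band 6: 8208 × 0.942 = 7732
Band 7: 6040 × 0.939 + 15800 × 0.685 = 5672 + 10823 = 16495
Net migration: Band 4 − 410 → 9948
Population now: 0–14=4274, 15–29=6709, 30–44=5819, 45–59=9948, 60–74=14537, 75–89=7732, 90+=16495
Total after period 3: 4274 + 6709 + 5819 + 9948 + 14537 + 7732 + 16495 = 65514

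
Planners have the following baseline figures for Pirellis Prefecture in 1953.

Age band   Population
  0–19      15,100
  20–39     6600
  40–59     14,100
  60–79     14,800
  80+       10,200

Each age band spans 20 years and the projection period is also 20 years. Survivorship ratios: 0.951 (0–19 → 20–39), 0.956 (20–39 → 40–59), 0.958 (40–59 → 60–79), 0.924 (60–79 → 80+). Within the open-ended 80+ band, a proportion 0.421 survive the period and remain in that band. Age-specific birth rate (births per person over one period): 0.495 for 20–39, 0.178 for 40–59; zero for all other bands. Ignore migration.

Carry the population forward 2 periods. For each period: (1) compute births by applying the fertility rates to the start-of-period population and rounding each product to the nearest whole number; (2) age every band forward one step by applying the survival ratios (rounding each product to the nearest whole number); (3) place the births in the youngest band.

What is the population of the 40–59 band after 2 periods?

13728

— Period 1 —
Births: 6600 * 0.495 = 3267  |  14100 * 0.178 = 2510 → 5777
20–39: 15100 * 0.951 = 14360
40–59: 6600 * 0.956 = 6310
60–79: 14100 * 0.958 = 13508
80+: 14800 * 0.924 + 10200 * 0.421 = 13675 + 4294 = 17969
End of period: [5777, 14360, 6310, 13508, 17969]
— Period 2 —
Births: 14360 * 0.495 = 7108  |  6310 * 0.178 = 1123 → 8231
20–39: 5777 * 0.951 = 5494
40–59: 14360 * 0.956 = 13728
60–79: 6310 * 0.958 = 6045
80+: 13508 * 0.924 + 17969 * 0.421 = 12481 + 7565 = 20046
End of period: [8231, 5494, 13728, 6045, 20046]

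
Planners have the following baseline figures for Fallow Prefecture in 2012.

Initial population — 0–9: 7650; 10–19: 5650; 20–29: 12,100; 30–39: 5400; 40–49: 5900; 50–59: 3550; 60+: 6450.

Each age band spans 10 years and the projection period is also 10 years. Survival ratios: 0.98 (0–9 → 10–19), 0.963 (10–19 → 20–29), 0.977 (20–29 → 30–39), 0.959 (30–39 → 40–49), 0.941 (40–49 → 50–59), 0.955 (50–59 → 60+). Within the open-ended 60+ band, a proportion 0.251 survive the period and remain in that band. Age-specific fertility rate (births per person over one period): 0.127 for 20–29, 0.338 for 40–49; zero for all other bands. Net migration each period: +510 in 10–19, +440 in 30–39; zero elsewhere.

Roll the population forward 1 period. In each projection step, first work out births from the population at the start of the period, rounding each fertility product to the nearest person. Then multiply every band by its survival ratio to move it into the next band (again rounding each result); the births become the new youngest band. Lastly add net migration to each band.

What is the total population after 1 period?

Period 1:
Births: 12100 × 0.127 = 1537, 5900 × 0.338 = 1994 → total 3531
10–19: 7650 × 0.98 = 7497
20–29: 5650 × 0.963 = 5441
30–39: 12100 × 0.977 = 11822
40–49: 5400 × 0.959 = 5179
50–59: 5900 × 0.941 = 5552
60+: 3550 × 0.955 + 6450 × 0.251 = 3390 + 1619 = 5009
Net migration: 10–19 + 510 → 8007; 30–39 + 440 → 12262
Giving 3531 / 8007 / 5441 / 12262 / 5179 / 5552 / 5009.
Total after period 1: 3531 + 8007 + 5441 + 12262 + 5179 + 5552 + 5009 = 44981

44981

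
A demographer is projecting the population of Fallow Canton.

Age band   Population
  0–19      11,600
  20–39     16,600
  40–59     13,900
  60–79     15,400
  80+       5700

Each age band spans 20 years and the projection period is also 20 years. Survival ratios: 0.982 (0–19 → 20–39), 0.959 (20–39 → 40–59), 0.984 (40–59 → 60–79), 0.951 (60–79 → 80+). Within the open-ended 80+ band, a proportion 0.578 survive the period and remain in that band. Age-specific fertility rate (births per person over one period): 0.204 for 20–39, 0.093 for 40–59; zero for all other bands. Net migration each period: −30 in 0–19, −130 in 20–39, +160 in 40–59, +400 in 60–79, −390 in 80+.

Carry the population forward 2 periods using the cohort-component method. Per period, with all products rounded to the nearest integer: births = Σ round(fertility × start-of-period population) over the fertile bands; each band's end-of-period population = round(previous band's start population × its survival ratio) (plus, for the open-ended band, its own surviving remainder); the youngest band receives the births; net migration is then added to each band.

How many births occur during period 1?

4679

Numbering the groups 1..5 from youngest to oldest:
— Period 1 —
Births: 16600 * 0.204 = 3386 ; 13900 * 0.093 = 1293 → 4679
Group 2: 11600 * 0.982 = 11391
Group 3: 16600 * 0.959 = 15919
Group 4: 13900 * 0.984 = 13678
Group 5: 15400 * 0.951 + 5700 * 0.578 = 14645 + 3295 = 17940
Net migration: Group 1 − 30 → 4649; Group 2 − 130 → 11261; Group 3 + 160 → 16079; Group 4 + 400 → 14078; Group 5 − 390 → 17550
Giving 4649 / 11261 / 16079 / 14078 / 17550.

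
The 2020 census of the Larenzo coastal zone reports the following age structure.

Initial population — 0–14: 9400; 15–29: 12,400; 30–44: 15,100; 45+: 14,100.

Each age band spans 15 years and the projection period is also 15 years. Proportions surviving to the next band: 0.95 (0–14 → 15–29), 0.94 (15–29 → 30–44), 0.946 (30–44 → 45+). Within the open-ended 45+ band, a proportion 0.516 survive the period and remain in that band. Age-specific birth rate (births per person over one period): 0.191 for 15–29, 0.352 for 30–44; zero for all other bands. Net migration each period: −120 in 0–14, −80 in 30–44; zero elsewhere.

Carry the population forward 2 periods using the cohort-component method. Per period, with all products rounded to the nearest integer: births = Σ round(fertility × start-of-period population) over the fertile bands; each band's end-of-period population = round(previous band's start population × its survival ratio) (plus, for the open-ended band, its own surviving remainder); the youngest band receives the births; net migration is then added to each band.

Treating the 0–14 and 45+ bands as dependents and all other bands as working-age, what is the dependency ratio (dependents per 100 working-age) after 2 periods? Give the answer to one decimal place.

179.0

[period 1]
Births: 12400 × 0.191 = 2368  |  15100 × 0.352 = 5315 — total 7683
15–29: 9400 × 0.95 = 8930
30–44: 12400 × 0.94 = 11656
45+: 15100 × 0.946 + 14100 × 0.516 = 14285 + 7276 = 21561
Net migration: 0–14 − 120 → 7563; 30–44 − 80 → 11576
Population now: 0–14=7563, 15–29=8930, 30–44=11576, 45+=21561
[period 2]
Births: 8930 × 0.191 = 1706  |  11576 × 0.352 = 4075 — total 5781
15–29: 7563 × 0.95 = 7185
30–44: 8930 × 0.94 = 8394
45+: 11576 × 0.946 + 21561 × 0.516 = 10951 + 11125 = 22076
Net migration: 0–14 − 120 → 5661; 30–44 − 80 → 8314
Population now: 0–14=5661, 15–29=7185, 30–44=8314, 45+=22076
Dependents (band 0–14 + band 45+) = 5661 + 22076 = 27737; working-age = 15499; ratio = 27737/15499 × 100 = 179.0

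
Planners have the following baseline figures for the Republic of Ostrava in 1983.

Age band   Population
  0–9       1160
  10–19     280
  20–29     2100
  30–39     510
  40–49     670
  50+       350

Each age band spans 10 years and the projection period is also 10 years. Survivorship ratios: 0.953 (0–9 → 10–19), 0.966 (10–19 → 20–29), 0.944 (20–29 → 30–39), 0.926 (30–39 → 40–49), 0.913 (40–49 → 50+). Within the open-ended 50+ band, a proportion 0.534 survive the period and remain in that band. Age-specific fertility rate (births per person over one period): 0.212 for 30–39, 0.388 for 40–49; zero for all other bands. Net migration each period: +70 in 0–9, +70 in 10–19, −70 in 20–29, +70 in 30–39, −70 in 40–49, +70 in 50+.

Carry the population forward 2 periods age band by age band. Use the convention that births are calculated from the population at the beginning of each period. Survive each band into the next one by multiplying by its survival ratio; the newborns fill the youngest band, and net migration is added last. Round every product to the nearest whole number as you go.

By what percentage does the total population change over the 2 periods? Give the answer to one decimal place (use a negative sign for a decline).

Call the groups 1 to 6, youngest first.
Period 1.
Births: 510 × 0.212 = 108  |  670 × 0.388 = 260 → total 368
Group 2: 1160 × 0.953 = 1105
Group 3: 280 × 0.966 = 270
Group 4: 2100 × 0.944 = 1982
Group 5: 510 × 0.926 = 472
Group 6: 670 × 0.913 + 350 × 0.534 = 612 + 187 = 799
Net migration: Group 1 + 70 → 438; Group 2 + 70 → 1175; Group 3 − 70 → 200; Group 4 + 70 → 2052; Group 5 − 70 → 402; Group 6 + 70 → 869
End of period: [438, 1175, 200, 2052, 402, 869]
Period 2.
Births: 2052 × 0.212 = 435  |  402 × 0.388 = 156 → total 591
Group 2: 438 × 0.953 = 417
Group 3: 1175 × 0.966 = 1135
Group 4: 200 × 0.944 = 189
Group 5: 2052 × 0.926 = 1900
Group 6: 402 × 0.913 + 869 × 0.534 = 367 + 464 = 831
Net migration: Group 1 + 70 → 661; Group 2 + 70 → 487; Group 3 − 70 → 1065; Group 4 + 70 → 259; Group 5 − 70 → 1830; Group 6 + 70 → 901
End of period: [661, 487, 1065, 259, 1830, 901]
Total: 5070 → 5203; change = 133; percentage change = 2.6%

2.6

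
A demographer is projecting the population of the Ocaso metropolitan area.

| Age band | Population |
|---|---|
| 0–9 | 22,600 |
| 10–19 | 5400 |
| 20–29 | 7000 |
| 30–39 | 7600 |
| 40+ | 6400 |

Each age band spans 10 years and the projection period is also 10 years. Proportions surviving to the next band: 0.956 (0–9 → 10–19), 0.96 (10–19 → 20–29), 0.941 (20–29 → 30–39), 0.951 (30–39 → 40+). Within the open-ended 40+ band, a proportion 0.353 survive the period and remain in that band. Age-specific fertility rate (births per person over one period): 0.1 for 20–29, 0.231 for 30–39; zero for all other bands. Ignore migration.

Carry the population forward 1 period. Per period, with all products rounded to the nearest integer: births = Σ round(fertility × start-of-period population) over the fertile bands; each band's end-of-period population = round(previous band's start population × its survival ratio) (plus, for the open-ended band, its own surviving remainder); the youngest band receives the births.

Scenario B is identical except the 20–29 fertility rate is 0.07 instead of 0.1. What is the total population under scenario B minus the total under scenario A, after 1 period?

Numbering the groups 1..5 from youngest to oldest:
After projecting period 1:
Births: 7000 * 0.1 = 700  |  7600 * 0.231 = 1756 → total 2456
Group 2: 22600 * 0.956 = 21606
Group 3: 5400 * 0.96 = 5184
Group 4: 7000 * 0.941 = 6587
Group 5: 7600 * 0.951 + 6400 * 0.353 = 7228 + 2259 = 9487
Population now: 0–9=2456, 10–19=21606, 20–29=5184, 30–39=6587, 40+=9487
Scenario A total after 1 period: 45320
Scenario B projection —
After projecting period 1:
Births: 7000 * 0.07 = 490  |  7600 * 0.231 = 1756 → total 2246
Group 2: 22600 * 0.956 = 21606
Group 3: 5400 * 0.96 = 5184
Group 4: 7000 * 0.941 = 6587
Group 5: 7600 * 0.951 + 6400 * 0.353 = 7228 + 2259 = 9487
Population now: 0–9=2246, 10–19=21606, 20–29=5184, 30–39=6587, 40+=9487
Scenario B total after 1 period: 45110
Difference B − A = 45110 − 45320 = -210

-210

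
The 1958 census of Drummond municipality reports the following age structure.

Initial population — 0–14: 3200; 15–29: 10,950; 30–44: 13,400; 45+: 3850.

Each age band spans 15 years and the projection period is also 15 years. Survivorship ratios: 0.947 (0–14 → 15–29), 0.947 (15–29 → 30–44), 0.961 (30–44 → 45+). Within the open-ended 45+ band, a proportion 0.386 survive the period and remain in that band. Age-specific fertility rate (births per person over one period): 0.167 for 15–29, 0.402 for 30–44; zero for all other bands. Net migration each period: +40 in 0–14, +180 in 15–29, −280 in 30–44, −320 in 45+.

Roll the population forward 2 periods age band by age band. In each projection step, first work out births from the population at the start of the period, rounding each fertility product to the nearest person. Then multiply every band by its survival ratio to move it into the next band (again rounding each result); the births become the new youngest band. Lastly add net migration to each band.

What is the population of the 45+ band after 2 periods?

Numbering the groups 1..4 from youngest to oldest:
After projecting period 1:
Births: 10950 × 0.167 = 1829, 13400 × 0.402 = 5387 — total 7216
Group 2: 3200 × 0.947 = 3030
Group 3: 10950 × 0.947 = 10370
Group 4: 13400 × 0.961 + 3850 × 0.386 = 12877 + 1486 = 14363
Net migration: Group 1 + 40 → 7256; Group 2 + 180 → 3210; Group 3 − 280 → 10090; Group 4 − 320 → 14043
Population now: 0–14=7256, 15–29=3210, 30–44=10090, 45+=14043
After projecting period 2:
Births: 3210 × 0.167 = 536, 10090 × 0.402 = 4056 — total 4592
Group 2: 7256 × 0.947 = 6871
Group 3: 3210 × 0.947 = 3040
Group 4: 10090 × 0.961 + 14043 × 0.386 = 9696 + 5421 = 15117
Net migration: Group 1 + 40 → 4632; Group 2 + 180 → 7051; Group 3 − 280 → 2760; Group 4 − 320 → 14797
Population now: 0–14=4632, 15–29=7051, 30–44=2760, 45+=14797

14797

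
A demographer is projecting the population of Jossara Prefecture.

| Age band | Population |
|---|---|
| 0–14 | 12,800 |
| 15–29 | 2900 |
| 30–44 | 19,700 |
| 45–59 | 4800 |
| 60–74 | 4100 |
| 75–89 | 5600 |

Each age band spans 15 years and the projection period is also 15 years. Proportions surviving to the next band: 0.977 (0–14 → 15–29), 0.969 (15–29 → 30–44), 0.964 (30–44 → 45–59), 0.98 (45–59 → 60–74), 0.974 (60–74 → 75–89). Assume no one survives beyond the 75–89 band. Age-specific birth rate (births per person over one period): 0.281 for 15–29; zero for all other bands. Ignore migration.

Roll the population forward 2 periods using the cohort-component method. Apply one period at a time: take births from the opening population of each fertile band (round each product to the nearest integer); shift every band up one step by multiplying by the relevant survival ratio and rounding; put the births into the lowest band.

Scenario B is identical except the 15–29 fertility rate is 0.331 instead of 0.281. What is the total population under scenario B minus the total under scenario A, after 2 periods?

767

[period 1]
Births: 2900 × 0.281 = 815
15–29: 12800 × 0.977 = 12506
30–44: 2900 × 0.969 = 2810
45–59: 19700 × 0.964 = 18991
60–74: 4800 × 0.98 = 4704
75–89: 4100 × 0.974 = 3993
End of period: [815, 12506, 2810, 18991, 4704, 3993]
[period 2]
Births: 12506 × 0.281 = 3514
15–29: 815 × 0.977 = 796
30–44: 12506 × 0.969 = 12118
45–59: 2810 × 0.964 = 2709
60–74: 18991 × 0.98 = 18611
75–89: 4704 × 0.974 = 4582
End of period: [3514, 796, 12118, 2709, 18611, 4582]
Scenario A total after 2 periods: 42330
Scenario B projection —
[period 1]
Births: 2900 × 0.331 = 960
15–29: 12800 × 0.977 = 12506
30–44: 2900 × 0.969 = 2810
45–59: 19700 × 0.964 = 18991
60–74: 4800 × 0.98 = 4704
75–89: 4100 × 0.974 = 3993
End of period: [960, 12506, 2810, 18991, 4704, 3993]
[period 2]
Births: 12506 × 0.331 = 4139
15–29: 960 × 0.977 = 938
30–44: 12506 × 0.969 = 12118
45–59: 2810 × 0.964 = 2709
60–74: 18991 × 0.98 = 18611
75–89: 4704 × 0.974 = 4582
End of period: [4139, 938, 12118, 2709, 18611, 4582]
Scenario B total after 2 periods: 43097
Difference B − A = 43097 − 42330 = 767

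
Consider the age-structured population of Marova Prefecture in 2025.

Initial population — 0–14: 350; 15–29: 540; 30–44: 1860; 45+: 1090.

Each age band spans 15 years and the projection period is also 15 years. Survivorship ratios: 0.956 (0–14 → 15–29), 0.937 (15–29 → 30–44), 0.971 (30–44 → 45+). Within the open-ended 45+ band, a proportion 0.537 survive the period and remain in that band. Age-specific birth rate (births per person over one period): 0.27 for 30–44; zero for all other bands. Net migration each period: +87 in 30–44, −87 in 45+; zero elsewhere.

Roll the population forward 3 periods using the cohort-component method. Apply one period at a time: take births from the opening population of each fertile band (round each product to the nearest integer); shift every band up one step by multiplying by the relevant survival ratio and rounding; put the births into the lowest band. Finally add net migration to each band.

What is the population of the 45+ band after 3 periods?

Call the groups 1 to 4, youngest first.
Period 1:
Births: 1860 * 0.27 = 502
Group 2: 350 * 0.956 = 335
Group 3: 540 * 0.937 = 506
Group 4: 1860 * 0.971 + 1090 * 0.537 = 1806 + 585 = 2391
Net migration: Group 3 + 87 → 593; Group 4 − 87 → 2304
Population now: 0–14=502, 15–29=335, 30–44=593, 45+=2304
Period 2:
Births: 593 * 0.27 = 160
Group 2: 502 * 0.956 = 480
Group 3: 335 * 0.937 = 314
Group 4: 593 * 0.971 + 2304 * 0.537 = 576 + 1237 = 1813
Net migration: Group 3 + 87 → 401; Group 4 − 87 → 1726
Population now: 0–14=160, 15–29=480, 30–44=401, 45+=1726
Period 3:
Births: 401 * 0.27 = 108
Group 2: 160 * 0.956 = 153
Group 3: 480 * 0.937 = 450
Group 4: 401 * 0.971 + 1726 * 0.537 = 389 + 927 = 1316
Net migration: Group 3 + 87 → 537; Group 4 − 87 → 1229
Population now: 0–14=108, 15–29=153, 30–44=537, 45+=1229

1229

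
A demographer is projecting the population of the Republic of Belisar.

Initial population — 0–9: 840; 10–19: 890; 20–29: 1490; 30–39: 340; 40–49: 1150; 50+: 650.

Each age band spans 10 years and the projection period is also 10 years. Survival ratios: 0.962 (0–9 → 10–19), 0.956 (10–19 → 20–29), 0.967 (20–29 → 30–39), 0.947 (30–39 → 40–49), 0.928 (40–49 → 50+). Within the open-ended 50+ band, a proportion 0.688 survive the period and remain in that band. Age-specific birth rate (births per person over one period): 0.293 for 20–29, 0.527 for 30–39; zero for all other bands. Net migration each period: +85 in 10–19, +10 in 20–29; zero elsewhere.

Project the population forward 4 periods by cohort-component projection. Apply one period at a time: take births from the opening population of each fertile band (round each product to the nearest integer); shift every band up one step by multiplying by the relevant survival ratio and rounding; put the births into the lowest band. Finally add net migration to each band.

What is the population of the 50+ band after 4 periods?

Let band 1 be 0–9 through band 6 = 50+.
Period 1:
Births: 1490 × 0.293 = 437, 340 × 0.527 = 179 → 616
Band 2: 840 × 0.962 = 808
Band 3: 890 × 0.956 = 851
Band 4: 1490 × 0.967 = 1441
Band 5: 340 × 0.947 = 322
Band 6: 1150 × 0.928 + 650 × 0.688 = 1067 + 447 = 1514
Net migration: Band 2 + 85 → 893; Band 3 + 10 → 861
Giving 616 / 893 / 861 / 1441 / 322 / 1514.
Period 2:
Births: 861 × 0.293 = 252, 1441 × 0.527 = 759 → 1011
Band 2: 616 × 0.962 = 593
Band 3: 893 × 0.956 = 854
Band 4: 861 × 0.967 = 833
Band 5: 1441 × 0.947 = 1365
Band 6: 322 × 0.928 + 1514 × 0.688 = 299 + 1042 = 1341
Net migration: Band 2 + 85 → 678; Band 3 + 10 → 864
Giving 1011 / 678 / 864 / 833 / 1365 / 1341.
Period 3:
Births: 864 × 0.293 = 253, 833 × 0.527 = 439 → 692
Band 2: 1011 × 0.962 = 973
Band 3: 678 × 0.956 = 648
Band 4: 864 × 0.967 = 835
Band 5: 833 × 0.947 = 789
Band 6: 1365 × 0.928 + 1341 × 0.688 = 1267 + 923 = 2190
Net migration: Band 2 + 85 → 1058; Band 3 + 10 → 658
Giving 692 / 1058 / 658 / 835 / 789 / 2190.
Period 4:
Births: 658 × 0.293 = 193, 835 × 0.527 = 440 → 633
Band 2: 692 × 0.962 = 666
Band 3: 1058 × 0.956 = 1011
Band 4: 658 × 0.967 = 636
Band 5: 835 × 0.947 = 791
Band 6: 789 × 0.928 + 2190 × 0.688 = 732 + 1507 = 2239
Net migration: Band 2 + 85 → 751; Band 3 + 10 → 1021
Giving 633 / 751 / 1021 / 636 / 791 / 2239.

2239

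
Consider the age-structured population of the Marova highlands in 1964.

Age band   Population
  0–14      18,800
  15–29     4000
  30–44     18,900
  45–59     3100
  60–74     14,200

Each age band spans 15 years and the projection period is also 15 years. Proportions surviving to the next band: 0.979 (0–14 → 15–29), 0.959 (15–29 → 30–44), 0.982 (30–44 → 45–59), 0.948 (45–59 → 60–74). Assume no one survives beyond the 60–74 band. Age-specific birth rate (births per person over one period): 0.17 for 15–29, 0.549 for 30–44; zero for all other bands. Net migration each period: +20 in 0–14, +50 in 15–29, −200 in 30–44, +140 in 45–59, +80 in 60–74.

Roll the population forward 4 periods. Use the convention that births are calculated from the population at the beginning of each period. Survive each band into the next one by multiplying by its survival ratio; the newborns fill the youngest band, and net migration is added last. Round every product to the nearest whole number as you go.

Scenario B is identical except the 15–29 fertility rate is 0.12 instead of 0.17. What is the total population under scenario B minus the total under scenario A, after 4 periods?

Let band 1 be 0–14 through band 5 = 60–74.
— Period 1 —
Births: 4000 × 0.17 = 680  |  18900 × 0.549 = 10376 — total 11056
Band 2: 18800 × 0.979 = 18405
Band 3: 4000 × 0.959 = 3836
Band 4: 18900 × 0.982 = 18560
Band 5: 3100 × 0.948 = 2939
Net migration: Band 1 + 20 → 11076; Band 2 + 50 → 18455; Band 3 − 200 → 3636; Band 4 + 140 → 18700; Band 5 + 80 → 3019
→ [11076, 18455, 3636, 18700, 3019]
— Period 2 —
Births: 18455 × 0.17 = 3137  |  3636 × 0.549 = 1996 — total 5133
Band 2: 11076 × 0.979 = 10843
Band 3: 18455 × 0.959 = 17698
Band 4: 3636 × 0.982 = 3571
Band 5: 18700 × 0.948 = 17728
Net migration: Band 1 + 20 → 5153; Band 2 + 50 → 10893; Band 3 − 200 → 17498; Band 4 + 140 → 3711; Band 5 + 80 → 17808
→ [5153, 10893, 17498, 3711, 17808]
— Period 3 —
Births: 10893 × 0.17 = 1852  |  17498 × 0.549 = 9606 — total 11458
Band 2: 5153 × 0.979 = 5045
Band 3: 10893 × 0.959 = 10446
Band 4: 17498 × 0.982 = 17183
Band 5: 3711 × 0.948 = 3518
Net migration: Band 1 + 20 → 11478; Band 2 + 50 → 5095; Band 3 − 200 → 10246; Band 4 + 140 → 17323; Band 5 + 80 → 3598
→ [11478, 5095, 10246, 17323, 3598]
— Period 4 —
Births: 5095 × 0.17 = 866  |  10246 × 0.549 = 5625 — total 6491
Band 2: 11478 × 0.979 = 11237
Band 3: 5095 × 0.959 = 4886
Band 4: 10246 × 0.982 = 10062
Band 5: 17323 × 0.948 = 16422
Net migration: Band 1 + 20 → 6511; Band 2 + 50 → 11287; Band 3 − 200 → 4686; Band 4 + 140 → 10202; Band 5 + 80 → 16502
→ [6511, 11287, 4686, 10202, 16502]
Scenario A total after 4 periods: 49188
Scenario B projection —
— Period 1 —
Births: 4000 × 0.12 = 480  |  18900 × 0.549 = 10376 — total 10856
Band 2: 18800 × 0.979 = 18405
Band 3: 4000 × 0.959 = 3836
Band 4: 18900 × 0.982 = 18560
Band 5: 3100 × 0.948 = 2939
Net migration: Band 1 + 20 → 10876; Band 2 + 50 → 18455; Band 3 − 200 → 3636; Band 4 + 140 → 18700; Band 5 + 80 → 3019
→ [10876, 18455, 3636, 18700, 3019]
— Period 2 —
Births: 18455 × 0.12 = 2215  |  3636 × 0.549 = 1996 — total 4211
Band 2: 10876 × 0.979 = 10648
Band 3: 18455 × 0.959 = 17698
Band 4: 3636 × 0.982 = 3571
Band 5: 18700 × 0.948 = 17728
Net migration: Band 1 + 20 → 4231; Band 2 + 50 → 10698; Band 3 − 200 → 17498; Band 4 + 140 → 3711; Band 5 + 80 → 17808
→ [4231, 10698, 17498, 3711, 17808]
— Period 3 —
Births: 10698 × 0.12 = 1284  |  17498 × 0.549 = 9606 — total 10890
Band 2: 4231 × 0.979 = 4142
Band 3: 10698 × 0.959 = 10259
Band 4: 17498 × 0.982 = 17183
Band 5: 3711 × 0.948 = 3518
Net migration: Band 1 + 20 → 10910; Band 2 + 50 → 4192; Band 3 − 200 → 10059; Band 4 + 140 → 17323; Band 5 + 80 → 3598
→ [10910, 4192, 10059, 17323, 3598]
— Period 4 —
Births: 4192 × 0.12 = 503  |  10059 × 0.549 = 5522 — total 6025
Band 2: 10910 × 0.979 = 10681
Band 3: 4192 × 0.959 = 4020
Band 4: 10059 × 0.982 = 9878
Band 5: 17323 × 0.948 = 16422
Net migration: Band 1 + 20 → 6045; Band 2 + 50 → 10731; Band 3 − 200 → 3820; Band 4 + 140 → 10018; Band 5 + 80 → 16502
→ [6045, 10731, 3820, 10018, 16502]
Scenario B total after 4 periods: 47116
Difference B − A = 47116 − 49188 = -2072

-2072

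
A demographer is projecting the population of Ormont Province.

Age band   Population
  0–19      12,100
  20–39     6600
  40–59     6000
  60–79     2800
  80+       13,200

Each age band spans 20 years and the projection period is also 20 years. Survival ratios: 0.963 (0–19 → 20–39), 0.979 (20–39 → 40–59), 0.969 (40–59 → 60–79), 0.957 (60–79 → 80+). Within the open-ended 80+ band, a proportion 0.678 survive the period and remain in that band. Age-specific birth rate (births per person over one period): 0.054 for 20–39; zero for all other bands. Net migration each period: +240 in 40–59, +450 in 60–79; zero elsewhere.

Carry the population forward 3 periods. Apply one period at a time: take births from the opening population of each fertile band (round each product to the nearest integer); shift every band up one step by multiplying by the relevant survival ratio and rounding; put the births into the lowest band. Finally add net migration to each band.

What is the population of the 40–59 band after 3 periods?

Numbering the groups 1..5 from youngest to oldest:
Period 1.
Births: 6600 * 0.054 = 356
Group 2: 12100 * 0.963 = 11652
Group 3: 6600 * 0.979 = 6461
Group 4: 6000 * 0.969 = 5814
Group 5: 2800 * 0.957 + 13200 * 0.678 = 2680 + 8950 = 11630
Net migration: Group 3 + 240 → 6701; Group 4 + 450 → 6264
Giving 356 / 11652 / 6701 / 6264 / 11630.
Period 2.
Births: 11652 * 0.054 = 629
Group 2: 356 * 0.963 = 343
Group 3: 11652 * 0.979 = 11407
Group 4: 6701 * 0.969 = 6493
Group 5: 6264 * 0.957 + 11630 * 0.678 = 5995 + 7885 = 13880
Net migration: Group 3 + 240 → 11647; Group 4 + 450 → 6943
Giving 629 / 343 / 11647 / 6943 / 13880.
Period 3.
Births: 343 * 0.054 = 19
Group 2: 629 * 0.963 = 606
Group 3: 343 * 0.979 = 336
Group 4: 11647 * 0.969 = 11286
Group 5: 6943 * 0.957 + 13880 * 0.678 = 6644 + 9411 = 16055
Net migration: Group 3 + 240 → 576; Group 4 + 450 → 11736
Giving 19 / 606 / 576 / 11736 / 16055.

576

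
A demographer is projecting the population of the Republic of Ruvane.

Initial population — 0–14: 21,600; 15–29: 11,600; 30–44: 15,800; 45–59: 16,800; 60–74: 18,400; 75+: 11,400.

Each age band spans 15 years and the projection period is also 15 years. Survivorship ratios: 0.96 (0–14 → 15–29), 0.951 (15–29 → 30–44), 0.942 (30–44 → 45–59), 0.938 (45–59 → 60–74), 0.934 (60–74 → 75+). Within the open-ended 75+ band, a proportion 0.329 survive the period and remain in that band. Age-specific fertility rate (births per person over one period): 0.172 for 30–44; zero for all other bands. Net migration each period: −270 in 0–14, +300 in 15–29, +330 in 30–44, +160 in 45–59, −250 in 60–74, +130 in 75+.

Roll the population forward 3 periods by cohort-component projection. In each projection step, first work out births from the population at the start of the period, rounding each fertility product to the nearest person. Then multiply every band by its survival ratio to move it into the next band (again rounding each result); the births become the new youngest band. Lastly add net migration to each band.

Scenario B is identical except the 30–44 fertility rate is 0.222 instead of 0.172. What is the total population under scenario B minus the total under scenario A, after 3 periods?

2282

Let band 1 be 0–14 through band 6 = 75+.
Period 1:
Births: 15800 × 0.172 = 2718
Band 2: 21600 × 0.96 = 20736
Band 3: 11600 × 0.951 = 11032
Band 4: 15800 × 0.942 = 14884
Band 5: 16800 × 0.938 = 15758
Band 6: 18400 × 0.934 + 11400 × 0.329 = 17186 + 3751 = 20937
Net migration: Band 1 − 270 → 2448; Band 2 + 300 → 21036; Band 3 + 330 → 11362; Band 4 + 160 → 15044; Band 5 − 250 → 15508; Band 6 + 130 → 21067
Population now: 0–14=2448, 15–29=21036, 30–44=11362, 45–59=15044, 60–74=15508, 75+=21067
Period 2:
Births: 11362 × 0.172 = 1954
Band 2: 2448 × 0.96 = 2350
Band 3: 21036 × 0.951 = 20005
Band 4: 11362 × 0.942 = 10703
Band 5: 15044 × 0.938 = 14111
Band 6: 15508 × 0.934 + 21067 × 0.329 = 14484 + 6931 = 21415
Net migration: Band 1 − 270 → 1684; Band 2 + 300 → 2650; Band 3 + 330 → 20335; Band 4 + 160 → 10863; Band 5 − 250 → 13861; Band 6 + 130 → 21545
Population now: 0–14=1684, 15–29=2650, 30–44=20335, 45–59=10863, 60–74=13861, 75+=21545
Period 3:
Births: 20335 × 0.172 = 3498
Band 2: 1684 × 0.96 = 1617
Band 3: 2650 × 0.951 = 2520
Band 4: 20335 × 0.942 = 19156
Band 5: 10863 × 0.938 = 10189
Band 6: 13861 × 0.934 + 21545 × 0.329 = 12946 + 7088 = 20034
Net migration: Band 1 − 270 → 3228; Band 2 + 300 → 1917; Band 3 + 330 → 2850; Band 4 + 160 → 19316; Band 5 − 250 → 9939; Band 6 + 130 → 20164
Population now: 0–14=3228, 15–29=1917, 30–44=2850, 45–59=19316, 60–74=9939, 75+=20164
Scenario A total after 3 periods: 57414
Scenario B projection —
Period 1:
Births: 15800 × 0.222 = 3508
Band 2: 21600 × 0.96 = 20736
Band 3: 11600 × 0.951 = 11032
Band 4: 15800 × 0.942 = 14884
Band 5: 16800 × 0.938 = 15758
Band 6: 18400 × 0.934 + 11400 × 0.329 = 17186 + 3751 = 20937
Net migration: Band 1 − 270 → 3238; Band 2 + 300 → 21036; Band 3 + 330 → 11362; Band 4 + 160 → 15044; Band 5 − 250 → 15508; Band 6 + 130 → 21067
Population now: 0–14=3238, 15–29=21036, 30–44=11362, 45–59=15044, 60–74=15508, 75+=21067
Period 2:
Births: 11362 × 0.222 = 2522
Band 2: 3238 × 0.96 = 3108
Band 3: 21036 × 0.951 = 20005
Band 4: 11362 × 0.942 = 10703
Band 5: 15044 × 0.938 = 14111
Band 6: 15508 × 0.934 + 21067 × 0.329 = 14484 + 6931 = 21415
Net migration: Band 1 − 270 → 2252; Band 2 + 300 → 3408; Band 3 + 330 → 20335; Band 4 + 160 → 10863; Band 5 − 250 → 13861; Band 6 + 130 → 21545
Population now: 0–14=2252, 15–29=3408, 30–44=20335, 45–59=10863, 60–74=13861, 75+=21545
Period 3:
Births: 20335 × 0.222 = 4514
Band 2: 2252 × 0.96 = 2162
Band 3: 3408 × 0.951 = 3241
Band 4: 20335 × 0.942 = 19156
Band 5: 10863 × 0.938 = 10189
Band 6: 13861 × 0.934 + 21545 × 0.329 = 12946 + 7088 = 20034
Net migration: Band 1 − 270 → 4244; Band 2 + 300 → 2462; Band 3 + 330 → 3571; Band 4 + 160 → 19316; Band 5 − 250 → 9939; Band 6 + 130 → 20164
Population now: 0–14=4244, 15–29=2462, 30–44=3571, 45–59=19316, 60–74=9939, 75+=20164
Scenario B total after 3 periods: 59696
Difference B − A = 59696 − 57414 = 2282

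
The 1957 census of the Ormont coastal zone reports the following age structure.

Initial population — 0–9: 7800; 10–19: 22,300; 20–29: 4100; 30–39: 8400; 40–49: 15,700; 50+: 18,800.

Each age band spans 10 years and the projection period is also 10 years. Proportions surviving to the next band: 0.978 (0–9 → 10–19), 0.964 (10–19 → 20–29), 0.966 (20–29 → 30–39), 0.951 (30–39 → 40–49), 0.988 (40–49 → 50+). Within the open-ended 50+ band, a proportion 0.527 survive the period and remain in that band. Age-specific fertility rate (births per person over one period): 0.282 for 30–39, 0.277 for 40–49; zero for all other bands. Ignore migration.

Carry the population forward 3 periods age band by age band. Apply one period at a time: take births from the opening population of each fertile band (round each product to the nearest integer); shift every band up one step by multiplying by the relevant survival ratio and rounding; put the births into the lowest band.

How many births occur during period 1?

6718

After projecting period 1:
Births: 8400 * 0.282 = 2369 ; 15700 * 0.277 = 4349 ⇒ total 6718
10–19: 7800 * 0.978 = 7628
20–29: 22300 * 0.964 = 21497
30–39: 4100 * 0.966 = 3961
40–49: 8400 * 0.951 = 7988
50+: 15700 * 0.988 + 18800 * 0.527 = 15512 + 9908 = 25420
Population now: 0–9=6718, 10–19=7628, 20–29=21497, 30–39=3961, 40–49=7988, 50+=25420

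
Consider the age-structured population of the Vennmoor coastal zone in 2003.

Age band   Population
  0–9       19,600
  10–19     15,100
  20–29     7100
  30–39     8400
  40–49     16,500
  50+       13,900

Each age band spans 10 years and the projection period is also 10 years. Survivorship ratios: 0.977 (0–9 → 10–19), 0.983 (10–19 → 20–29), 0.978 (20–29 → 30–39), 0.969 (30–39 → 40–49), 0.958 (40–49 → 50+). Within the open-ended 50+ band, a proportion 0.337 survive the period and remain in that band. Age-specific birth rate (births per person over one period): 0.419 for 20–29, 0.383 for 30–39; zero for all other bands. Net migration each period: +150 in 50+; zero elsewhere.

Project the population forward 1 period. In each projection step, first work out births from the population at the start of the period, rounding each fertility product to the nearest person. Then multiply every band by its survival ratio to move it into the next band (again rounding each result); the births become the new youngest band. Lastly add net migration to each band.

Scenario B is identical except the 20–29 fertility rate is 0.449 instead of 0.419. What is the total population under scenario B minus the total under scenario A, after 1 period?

[period 1]
Births: 7100 × 0.419 = 2975, 8400 × 0.383 = 3217 ⇒ total 6192
10–19: 19600 × 0.977 = 19149
20–29: 15100 × 0.983 = 14843
30–39: 7100 × 0.978 = 6944
40–49: 8400 × 0.969 = 8140
50+: 16500 × 0.958 + 13900 × 0.337 = 15807 + 4684 = 20491
Net migration: 50+ + 150 → 20641
End of period: [6192, 19149, 14843, 6944, 8140, 20641]
Scenario A total after 1 period: 75909
Scenario B projection —
[period 1]
Births: 7100 × 0.449 = 3188, 8400 × 0.383 = 3217 ⇒ total 6405
10–19: 19600 × 0.977 = 19149
20–29: 15100 × 0.983 = 14843
30–39: 7100 × 0.978 = 6944
40–49: 8400 × 0.969 = 8140
50+: 16500 × 0.958 + 13900 × 0.337 = 15807 + 4684 = 20491
Net migration: 50+ + 150 → 20641
End of period: [6405, 19149, 14843, 6944, 8140, 20641]
Scenario B total after 1 period: 76122
Difference B − A = 76122 − 75909 = 213

213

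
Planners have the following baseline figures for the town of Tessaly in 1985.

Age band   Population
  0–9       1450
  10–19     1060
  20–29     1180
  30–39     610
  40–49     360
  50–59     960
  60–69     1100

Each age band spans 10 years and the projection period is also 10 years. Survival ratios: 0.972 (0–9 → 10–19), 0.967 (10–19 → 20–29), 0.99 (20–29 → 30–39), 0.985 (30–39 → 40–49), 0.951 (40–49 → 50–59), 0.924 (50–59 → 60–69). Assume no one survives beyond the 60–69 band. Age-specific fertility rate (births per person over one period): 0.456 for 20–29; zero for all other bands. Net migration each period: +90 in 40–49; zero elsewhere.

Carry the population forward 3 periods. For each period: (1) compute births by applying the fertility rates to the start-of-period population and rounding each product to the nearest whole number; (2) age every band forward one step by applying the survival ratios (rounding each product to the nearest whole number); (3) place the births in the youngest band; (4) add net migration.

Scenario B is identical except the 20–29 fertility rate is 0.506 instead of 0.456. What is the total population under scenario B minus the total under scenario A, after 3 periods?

[period 1]
Births: 1180 * 0.456 = 538
10–19: 1450 * 0.972 = 1409
20–29: 1060 * 0.967 = 1025
30–39: 1180 * 0.99 = 1168
40–49: 610 * 0.985 = 601
50–59: 360 * 0.951 = 342
60–69: 960 * 0.924 = 887
Net migration: 40–49 + 90 → 691
Population now: 0–9=538, 10–19=1409, 20–29=1025, 30–39=1168, 40–49=691, 50–59=342, 60–69=887
[period 2]
Births: 1025 * 0.456 = 467
10–19: 538 * 0.972 = 523
20–29: 1409 * 0.967 = 1363
30–39: 1025 * 0.99 = 1015
40–49: 1168 * 0.985 = 1150
50–59: 691 * 0.951 = 657
60–69: 342 * 0.924 = 316
Net migration: 40–49 + 90 → 1240
Population now: 0–9=467, 10–19=523, 20–29=1363, 30–39=1015, 40–49=1240, 50–59=657, 60–69=316
[period 3]
Births: 1363 * 0.456 = 622
10–19: 467 * 0.972 = 454
20–29: 523 * 0.967 = 506
30–39: 1363 * 0.99 = 1349
40–49: 1015 * 0.985 = 1000
50–59: 1240 * 0.951 = 1179
60–69: 657 * 0.924 = 607
Net migration: 40–49 + 90 → 1090
Population now: 0–9=622, 10–19=454, 20–29=506, 30–39=1349, 40–49=1090, 50–59=1179, 60–69=607
Scenario A total after 3 periods: 5807
Scenario B projection —
[period 1]
Births: 1180 * 0.506 = 597
10–19: 1450 * 0.972 = 1409
20–29: 1060 * 0.967 = 1025
30–39: 1180 * 0.99 = 1168
40–49: 610 * 0.985 = 601
50–59: 360 * 0.951 = 342
60–69: 960 * 0.924 = 887
Net migration: 40–49 + 90 → 691
Population now: 0–9=597, 10–19=1409, 20–29=1025, 30–39=1168, 40–49=691, 50–59=342, 60–69=887
[period 2]
Births: 1025 * 0.506 = 519
10–19: 597 * 0.972 = 580
20–29: 1409 * 0.967 = 1363
30–39: 1025 * 0.99 = 1015
40–49: 1168 * 0.985 = 1150
50–59: 691 * 0.951 = 657
60–69: 342 * 0.924 = 316
Net migration: 40–49 + 90 → 1240
Population now: 0–9=519, 10–19=580, 20–29=1363, 30–39=1015, 40–49=1240, 50–59=657, 60–69=316
[period 3]
Births: 1363 * 0.506 = 690
10–19: 519 * 0.972 = 504
20–29: 580 * 0.967 = 561
30–39: 1363 * 0.99 = 1349
40–49: 1015 * 0.985 = 1000
50–59: 1240 * 0.951 = 1179
60–69: 657 * 0.924 = 607
Net migration: 40–49 + 90 → 1090
Population now: 0–9=690, 10–19=504, 20–29=561, 30–39=1349, 40–49=1090, 50–59=1179, 60–69=607
Scenario B total after 3 periods: 5980
Difference B − A = 5980 − 5807 = 173

173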